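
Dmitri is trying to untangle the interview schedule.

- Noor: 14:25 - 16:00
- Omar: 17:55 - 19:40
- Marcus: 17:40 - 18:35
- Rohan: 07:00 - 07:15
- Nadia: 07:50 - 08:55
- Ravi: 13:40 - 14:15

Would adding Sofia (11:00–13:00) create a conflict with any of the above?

No — it doesn't clash with anything

Rohan: ends 07:15 at or before Sofia starts 11:00 → clear.
Nadia: ends 08:55 at or before Sofia starts 11:00 → clear.
Ravi: starts 13:40 at or after Sofia ends 13:00 → clear.
Noor: starts 14:25 at or after Sofia ends 13:00 → clear.
Marcus: starts 17:40 at or after Sofia ends 13:00 → clear.
Omar: starts 17:55 at or after Sofia ends 13:00 → clear.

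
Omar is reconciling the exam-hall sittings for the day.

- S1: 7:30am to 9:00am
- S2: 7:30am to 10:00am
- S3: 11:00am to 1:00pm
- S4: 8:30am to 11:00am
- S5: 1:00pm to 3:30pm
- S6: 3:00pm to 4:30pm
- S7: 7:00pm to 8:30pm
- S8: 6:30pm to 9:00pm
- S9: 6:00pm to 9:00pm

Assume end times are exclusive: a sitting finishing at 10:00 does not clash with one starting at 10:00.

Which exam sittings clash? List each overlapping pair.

S1 & S2, S1 & S4, S2 & S4, S5 & S6, S7 & S8, S7 & S9, S8 & S9

Sorted by start: S1, S2, S4, S3, S5, S6, S9, S8, S7.
S2 starts before S1 ends → S1 and S2 overlap.
S4 starts before S1 ends → S1 and S4 overlap.
S3 starts after S1 ends — done with S1.
S4 starts before S2 ends → S2 and S4 overlap.
S3 starts after S2 ends — done with S2.
S3 starts exactly when S4 ends (back-to-back, no overlap) — done with S4.
S5 starts exactly when S3 ends (back-to-back, no overlap) — done with S3.
S6 starts before S5 ends → S5 and S6 overlap.
S9 starts after S5 ends — done with S5.
S9 starts after S6 ends — done with S6.
S8 starts before S9 ends → S9 and S8 overlap.
S7 starts before S9 ends → S9 and S7 overlap.
S7 starts before S8 ends → S8 and S7 overlap.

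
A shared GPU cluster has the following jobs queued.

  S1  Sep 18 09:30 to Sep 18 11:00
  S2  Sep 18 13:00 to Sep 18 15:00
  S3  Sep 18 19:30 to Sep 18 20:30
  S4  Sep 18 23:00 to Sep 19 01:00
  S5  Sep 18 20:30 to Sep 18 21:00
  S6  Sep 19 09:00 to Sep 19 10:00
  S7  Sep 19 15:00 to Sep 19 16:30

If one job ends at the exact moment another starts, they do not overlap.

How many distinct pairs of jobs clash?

0

Sorted by start: S1, S2, S3, S5, S4, S6, S7.
S2 starts after S1 ends, so nothing later overlaps S1 either.
S3 starts after S2 ends, so nothing later overlaps S2 either.
S5 starts exactly when S3 ends (back-to-back, no overlap), so nothing later overlaps S3 either.
S4 starts after S5 ends, so nothing later overlaps S5 either.
S6 starts after S4 ends, so nothing later overlaps S4 either.
S7 starts after S6 ends.
No pair overlaps.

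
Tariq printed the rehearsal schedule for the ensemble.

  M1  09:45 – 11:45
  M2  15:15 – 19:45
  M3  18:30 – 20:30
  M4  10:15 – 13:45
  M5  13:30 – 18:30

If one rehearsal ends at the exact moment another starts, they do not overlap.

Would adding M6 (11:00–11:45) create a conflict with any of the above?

Yes — it overlaps M1, M4

M1: starts 09:45 before M6 ends 11:45, and ends 11:45 after M6 starts 11:00 → overlap.
M4: starts 10:15 before M6 ends 11:45, and ends 13:45 after M6 starts 11:00 → overlap.
M5: starts 13:30 at or after M6 ends 11:45 → clear.
M2: starts 15:15 at or after M6 ends 11:45 → clear.
M3: starts 18:30 at or after M6 ends 11:45 → clear.
M6 overlaps M1, M4.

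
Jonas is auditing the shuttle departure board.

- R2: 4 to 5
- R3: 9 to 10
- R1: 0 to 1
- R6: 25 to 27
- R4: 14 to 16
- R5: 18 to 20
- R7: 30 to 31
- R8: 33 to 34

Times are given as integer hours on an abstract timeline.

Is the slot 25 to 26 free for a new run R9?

R1: ends 1 at or before R9 starts 25 → clear.
R2: ends 5 at or before R9 starts 25 → clear.
R3: ends 10 at or before R9 starts 25 → clear.
R4: ends 16 at or before R9 starts 25 → clear.
R5: ends 20 at or before R9 starts 25 → clear.
R6: starts 25 before R9 ends 26, and ends 27 after R9 starts 25 → overlap.
R7: starts 30 at or after R9 ends 26 → clear.
R8: starts 33 at or after R9 ends 26 → clear.
R9 overlaps R6.

No — it overlaps R6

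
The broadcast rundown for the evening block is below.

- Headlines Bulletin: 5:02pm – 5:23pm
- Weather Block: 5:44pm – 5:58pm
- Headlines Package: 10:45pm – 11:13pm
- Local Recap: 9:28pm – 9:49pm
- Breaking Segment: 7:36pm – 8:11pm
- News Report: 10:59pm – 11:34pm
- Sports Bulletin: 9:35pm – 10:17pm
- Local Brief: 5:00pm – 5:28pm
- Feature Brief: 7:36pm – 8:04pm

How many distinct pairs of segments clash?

Sorted by start: Local Brief, Headlines Bulletin, Weather Block, Feature Brief, Breaking Segment, Local Recap, Sports Bulletin, Headlines Package, News Report.
Headlines Bulletin starts before Local Brief ends → Local Brief and Headlines Bulletin overlap.
Weather Block starts after Local Brief ends, so Local Brief has no further overlaps.
Weather Block starts after Headlines Bulletin ends, so Headlines Bulletin has no further overlaps.
Feature Brief starts after Weather Block ends, so Weather Block has no further overlaps.
Breaking Segment starts before Feature Brief ends → Feature Brief and Breaking Segment overlap.
Local Recap starts after Feature Brief ends, so Feature Brief has no further overlaps.
Local Recap starts after Breaking Segment ends, so Breaking Segment has no further overlaps.
Sports Bulletin starts before Local Recap ends → Local Recap and Sports Bulletin overlap.
Headlines Package starts after Local Recap ends, so Local Recap has no further overlaps.
Headlines Package starts after Sports Bulletin ends, so Sports Bulletin has no further overlaps.
News Report starts before Headlines Package ends → Headlines Package and News Report overlap.
Overlapping pairs: Breaking Segment & Feature Brief, Headlines Bulletin & Local Brief, Headlines Package & News Report, Local Recap & Sports Bulletin — 4 in total.

4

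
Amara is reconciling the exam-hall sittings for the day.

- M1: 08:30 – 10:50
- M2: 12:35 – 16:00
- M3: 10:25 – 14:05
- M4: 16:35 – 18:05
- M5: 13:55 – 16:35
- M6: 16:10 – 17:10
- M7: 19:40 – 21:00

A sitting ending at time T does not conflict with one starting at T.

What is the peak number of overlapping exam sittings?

Walk through starts and ends in time order (an end at T is processed before a start at T):
08:30 start M1 → 1
10:25 start M3 → 2
10:50 end M1 → 1
12:35 start M2 → 2
13:55 start M5 → 3
14:05 end M3 → 2
16:00 end M2 → 1
16:10 start M6 → 2
16:35 end M5 → 1
16:35 start M4 → 2
17:10 end M6 → 1
18:05 end M4 → 0
19:40 start M7 → 1
21:00 end M7 → 0
Peak is 3, at 13:55 (M2, M3, M5).

3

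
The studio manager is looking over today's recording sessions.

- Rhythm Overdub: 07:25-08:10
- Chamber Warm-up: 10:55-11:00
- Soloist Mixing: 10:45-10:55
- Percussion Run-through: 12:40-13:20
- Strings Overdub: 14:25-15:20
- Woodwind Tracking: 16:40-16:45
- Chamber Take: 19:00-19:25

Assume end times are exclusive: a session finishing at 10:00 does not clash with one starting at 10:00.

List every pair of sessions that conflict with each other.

no conflicts

Sorted by start: Rhythm Overdub, Soloist Mixing, Chamber Warm-up, Percussion Run-through, Strings Overdub, Woodwind Tracking, Chamber Take.
Soloist Mixing starts after Rhythm Overdub ends; Rhythm Overdub is clear from here.
Chamber Warm-up starts exactly when Soloist Mixing ends (back-to-back, no overlap); Soloist Mixing is clear from here.
Percussion Run-through starts after Chamber Warm-up ends; Chamber Warm-up is clear from here.
Strings Overdub starts after Percussion Run-through ends; Percussion Run-through is clear from here.
Woodwind Tracking starts after Strings Overdub ends; Strings Overdub is clear from here.
Chamber Take starts after Woodwind Tracking ends.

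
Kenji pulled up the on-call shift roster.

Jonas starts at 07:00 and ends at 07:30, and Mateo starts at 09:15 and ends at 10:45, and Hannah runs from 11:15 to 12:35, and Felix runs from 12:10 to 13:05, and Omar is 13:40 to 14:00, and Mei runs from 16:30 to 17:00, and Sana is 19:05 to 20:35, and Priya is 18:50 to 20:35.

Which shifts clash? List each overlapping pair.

Sorted by start: Jonas, Mateo, Hannah, Felix, Omar, Mei, Priya, Sana.
Mateo starts after Jonas ends, so Jonas has no further overlaps.
Hannah starts after Mateo ends, so Mateo has no further overlaps.
Felix starts before Hannah ends → Hannah and Felix overlap.
Omar starts after Hannah ends, so Hannah has no further overlaps.
Omar starts after Felix ends, so Felix has no further overlaps.
Mei starts after Omar ends, so Omar has no further overlaps.
Priya starts after Mei ends, so Mei has no further overlaps.
Sana starts before Priya ends → Priya and Sana overlap.

Felix & Hannah, Priya & Sana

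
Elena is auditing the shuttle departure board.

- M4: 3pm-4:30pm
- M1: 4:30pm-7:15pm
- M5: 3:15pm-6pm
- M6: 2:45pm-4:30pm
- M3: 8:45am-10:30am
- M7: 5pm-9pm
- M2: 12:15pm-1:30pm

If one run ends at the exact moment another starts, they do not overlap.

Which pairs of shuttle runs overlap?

M1 & M5, M1 & M7, M4 & M5, M4 & M6, M5 & M6, M5 & M7

Sorted by start: M3, M2, M6, M4, M5, M1, M7.
M2 starts after M3 ends; M3 is clear from here.
M6 starts after M2 ends; M2 is clear from here.
M4 starts before M6 ends → M6 and M4 overlap.
M5 starts before M6 ends → M6 and M5 overlap.
M1 starts exactly when M6 ends (back-to-back, no overlap); M6 is clear from here.
M5 starts before M4 ends → M4 and M5 overlap.
M1 starts exactly when M4 ends (back-to-back, no overlap); M4 is clear from here.
M1 starts before M5 ends → M5 and M1 overlap.
M7 starts before M5 ends → M5 and M7 overlap.
M7 starts before M1 ends → M1 and M7 overlap.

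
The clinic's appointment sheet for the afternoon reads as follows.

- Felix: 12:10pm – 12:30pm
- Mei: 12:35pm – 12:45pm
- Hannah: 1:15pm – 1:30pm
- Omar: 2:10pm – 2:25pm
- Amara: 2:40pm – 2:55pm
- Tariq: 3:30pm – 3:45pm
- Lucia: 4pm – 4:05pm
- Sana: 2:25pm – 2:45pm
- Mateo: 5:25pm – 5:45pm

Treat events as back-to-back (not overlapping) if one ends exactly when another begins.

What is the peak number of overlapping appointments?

Sort all start/end points and keep a running count:
12:10pm start Felix → 1
12:30pm end Felix → 0
12:35pm start Mei → 1
12:45pm end Mei → 0
1:15pm start Hannah → 1
1:30pm end Hannah → 0
2:10pm start Omar → 1
2:25pm end Omar → 0
2:25pm start Sana → 1
2:40pm start Amara → 2
2:45pm end Sana → 1
2:55pm end Amara → 0
3:30pm start Tariq → 1
3:45pm end Tariq → 0
4pm start Lucia → 1
4:05pm end Lucia → 0
5:25pm start Mateo → 1
5:45pm end Mateo → 0
Peak is 2, at 2:40pm (Amara, Sana).

2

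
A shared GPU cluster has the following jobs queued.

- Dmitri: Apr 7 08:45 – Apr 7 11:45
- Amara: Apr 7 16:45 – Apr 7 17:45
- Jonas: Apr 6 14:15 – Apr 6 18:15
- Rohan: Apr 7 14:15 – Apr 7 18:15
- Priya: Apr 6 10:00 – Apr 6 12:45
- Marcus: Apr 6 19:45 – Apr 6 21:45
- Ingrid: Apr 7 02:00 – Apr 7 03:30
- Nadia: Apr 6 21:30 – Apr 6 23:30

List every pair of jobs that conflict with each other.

Sorted by start: Priya, Jonas, Marcus, Nadia, Ingrid, Dmitri, Rohan, Amara.
Jonas starts after Priya ends; Priya is clear from here.
Marcus starts after Jonas ends; Jonas is clear from here.
Nadia starts before Marcus ends → Marcus and Nadia overlap.
Ingrid starts after Marcus ends; Marcus is clear from here.
Ingrid starts after Nadia ends; Nadia is clear from here.
Dmitri starts after Ingrid ends; Ingrid is clear from here.
Rohan starts after Dmitri ends; Dmitri is clear from here.
Amara starts before Rohan ends → Rohan and Amara overlap.

Amara & Rohan, Marcus & Nadia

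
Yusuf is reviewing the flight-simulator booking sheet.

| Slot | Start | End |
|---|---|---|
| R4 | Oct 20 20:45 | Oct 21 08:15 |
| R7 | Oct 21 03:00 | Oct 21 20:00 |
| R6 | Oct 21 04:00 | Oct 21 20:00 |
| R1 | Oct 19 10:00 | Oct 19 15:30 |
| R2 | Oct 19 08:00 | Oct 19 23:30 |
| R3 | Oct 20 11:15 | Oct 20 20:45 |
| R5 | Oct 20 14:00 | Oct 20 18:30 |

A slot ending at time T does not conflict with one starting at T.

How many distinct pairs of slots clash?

Two intervals overlap when each starts before the other ends.
Sorted by start: R2, R1, R3, R5, R4, R7, R6.
R1 starts before R2 ends → R2 and R1 overlap.
R3 starts after R2 ends; R2 is clear from here.
R3 starts after R1 ends; R1 is clear from here.
R5 starts before R3 ends → R3 and R5 overlap.
R4 starts exactly when R3 ends (back-to-back, no overlap); R3 is clear from here.
R4 starts after R5 ends; R5 is clear from here.
R7 starts before R4 ends → R4 and R7 overlap.
R6 starts before R4 ends → R4 and R6 overlap.
R6 starts before R7 ends → R7 and R6 overlap.
Overlapping pairs: R1 & R2, R3 & R5, R4 & R6, R4 & R7, R6 & R7 — 5 in total.

5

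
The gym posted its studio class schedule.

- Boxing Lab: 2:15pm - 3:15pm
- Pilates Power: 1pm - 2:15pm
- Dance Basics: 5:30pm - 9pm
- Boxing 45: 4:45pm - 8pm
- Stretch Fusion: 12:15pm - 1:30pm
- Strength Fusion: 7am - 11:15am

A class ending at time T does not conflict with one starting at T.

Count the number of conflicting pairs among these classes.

Two intervals overlap when each starts before the other ends.
Sorted by start: Strength Fusion, Stretch Fusion, Pilates Power, Boxing Lab, Boxing 45, Dance Basics.
Stretch Fusion starts after Strength Fusion ends, so nothing later overlaps Strength Fusion either.
Pilates Power starts before Stretch Fusion ends → Stretch Fusion and Pilates Power overlap.
Boxing Lab starts after Stretch Fusion ends, so nothing later overlaps Stretch Fusion either.
Boxing Lab starts exactly when Pilates Power ends (back-to-back, no overlap), so nothing later overlaps Pilates Power either.
Boxing 45 starts after Boxing Lab ends, so nothing later overlaps Boxing Lab either.
Dance Basics starts before Boxing 45 ends → Boxing 45 and Dance Basics overlap.
Overlapping pairs: Boxing 45 & Dance Basics, Pilates Power & Stretch Fusion — 2 in total.

2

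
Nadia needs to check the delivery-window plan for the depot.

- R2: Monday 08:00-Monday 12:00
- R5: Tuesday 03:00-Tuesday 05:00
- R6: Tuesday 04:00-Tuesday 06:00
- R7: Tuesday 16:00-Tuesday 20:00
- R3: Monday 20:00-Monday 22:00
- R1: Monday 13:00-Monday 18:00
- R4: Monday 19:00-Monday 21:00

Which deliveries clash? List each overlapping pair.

R3 & R4, R5 & R6

Sorted by start: R2, R1, R4, R3, R5, R6, R7.
R1 starts after R2 ends, so nothing later overlaps R2 either.
R4 starts after R1 ends, so nothing later overlaps R1 either.
R3 starts before R4 ends → R4 and R3 overlap.
R5 starts after R4 ends, so nothing later overlaps R4 either.
R5 starts after R3 ends, so nothing later overlaps R3 either.
R6 starts before R5 ends → R5 and R6 overlap.
R7 starts after R5 ends.
R7 starts after R6 ends.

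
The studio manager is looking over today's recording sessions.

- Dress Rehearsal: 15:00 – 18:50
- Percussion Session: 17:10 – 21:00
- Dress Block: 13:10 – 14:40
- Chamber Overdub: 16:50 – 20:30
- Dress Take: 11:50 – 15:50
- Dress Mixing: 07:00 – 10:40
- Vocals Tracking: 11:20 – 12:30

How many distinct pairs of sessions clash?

Sorted by start: Dress Mixing, Vocals Tracking, Dress Take, Dress Block, Dress Rehearsal, Chamber Overdub, Percussion Session.
Vocals Tracking starts after Dress Mixing ends, so Dress Mixing has no further overlaps.
Dress Take starts before Vocals Tracking ends → Vocals Tracking and Dress Take overlap.
Dress Block starts after Vocals Tracking ends, so Vocals Tracking has no further overlaps.
Dress Block starts before Dress Take ends → Dress Take and Dress Block overlap.
Dress Rehearsal starts before Dress Take ends → Dress Take and Dress Rehearsal overlap.
Chamber Overdub starts after Dress Take ends, so Dress Take has no further overlaps.
Dress Rehearsal starts after Dress Block ends, so Dress Block has no further overlaps.
Chamber Overdub starts before Dress Rehearsal ends → Dress Rehearsal and Chamber Overdub overlap.
Percussion Session starts before Dress Rehearsal ends → Dress Rehearsal and Percussion Session overlap.
Percussion Session starts before Chamber Overdub ends → Chamber Overdub and Percussion Session overlap.
Overlapping pairs: Chamber Overdub & Dress Rehearsal, Chamber Overdub & Percussion Session, Dress Block & Dress Take, Dress Rehearsal & Dress Take, Dress Rehearsal & Percussion Session, Dress Take & Vocals Tracking — 6 in total.

6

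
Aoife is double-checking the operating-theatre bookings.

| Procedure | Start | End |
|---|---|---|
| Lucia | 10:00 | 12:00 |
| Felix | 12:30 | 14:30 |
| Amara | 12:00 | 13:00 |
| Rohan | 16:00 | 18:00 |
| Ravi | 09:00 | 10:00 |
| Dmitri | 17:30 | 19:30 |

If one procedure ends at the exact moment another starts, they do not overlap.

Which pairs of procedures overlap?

Amara & Felix, Dmitri & Rohan

Two intervals overlap when each starts before the other ends.
Sorted by start: Ravi, Lucia, Amara, Felix, Rohan, Dmitri.
Lucia starts exactly when Ravi ends (back-to-back, no overlap) — done with Ravi.
Amara starts exactly when Lucia ends (back-to-back, no overlap) — done with Lucia.
Felix starts before Amara ends → Amara and Felix overlap.
Rohan starts after Amara ends — done with Amara.
Rohan starts after Felix ends — done with Felix.
Dmitri starts before Rohan ends → Rohan and Dmitri overlap.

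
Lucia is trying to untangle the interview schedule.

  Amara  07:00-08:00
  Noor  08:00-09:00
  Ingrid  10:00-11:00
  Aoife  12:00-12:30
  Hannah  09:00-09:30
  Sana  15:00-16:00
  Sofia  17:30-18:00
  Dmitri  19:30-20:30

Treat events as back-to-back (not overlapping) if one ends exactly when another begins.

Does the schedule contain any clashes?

Two intervals overlap when each starts before the other ends.
Sorted by start: Amara, Noor, Hannah, Ingrid, Aoife, Sana, Sofia, Dmitri.
Noor starts exactly when Amara ends (back-to-back, no overlap), so nothing later overlaps Amara either.
Hannah starts exactly when Noor ends (back-to-back, no overlap), so nothing later overlaps Noor either.
Ingrid starts after Hannah ends, so nothing later overlaps Hannah either.
Aoife starts after Ingrid ends, so nothing later overlaps Ingrid either.
Sana starts after Aoife ends, so nothing later overlaps Aoife either.
Sofia starts after Sana ends, so nothing later overlaps Sana either.
Dmitri starts after Sofia ends.
Every pair is clear; the schedule has no overlaps.

No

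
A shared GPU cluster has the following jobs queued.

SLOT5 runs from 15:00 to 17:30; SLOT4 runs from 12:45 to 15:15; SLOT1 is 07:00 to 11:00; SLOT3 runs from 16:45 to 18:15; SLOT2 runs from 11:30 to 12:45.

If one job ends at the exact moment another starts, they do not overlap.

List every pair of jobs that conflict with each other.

SLOT3 & SLOT5, SLOT4 & SLOT5

Sorted by start: SLOT1, SLOT2, SLOT4, SLOT5, SLOT3.
SLOT2 starts after SLOT1 ends, so nothing later overlaps SLOT1 either.
SLOT4 starts exactly when SLOT2 ends (back-to-back, no overlap), so nothing later overlaps SLOT2 either.
SLOT5 starts before SLOT4 ends → SLOT4 and SLOT5 overlap.
SLOT3 starts after SLOT4 ends.
SLOT3 starts before SLOT5 ends → SLOT5 and SLOT3 overlap.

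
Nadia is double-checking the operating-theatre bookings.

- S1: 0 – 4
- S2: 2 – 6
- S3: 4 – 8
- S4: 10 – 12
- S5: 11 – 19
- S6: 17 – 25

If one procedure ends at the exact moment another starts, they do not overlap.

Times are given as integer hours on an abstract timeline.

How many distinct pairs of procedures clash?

4

Sorted by start: S1, S2, S3, S4, S5, S6.
S2 starts before S1 ends → S1 and S2 overlap.
S3 starts exactly when S1 ends (back-to-back, no overlap), so nothing later overlaps S1 either.
S3 starts before S2 ends → S2 and S3 overlap.
S4 starts after S2 ends, so nothing later overlaps S2 either.
S4 starts after S3 ends, so nothing later overlaps S3 either.
S5 starts before S4 ends → S4 and S5 overlap.
S6 starts after S4 ends.
S6 starts before S5 ends → S5 and S6 overlap.
Overlapping pairs: S1 & S2, S2 & S3, S4 & S5, S5 & S6 — 4 in total.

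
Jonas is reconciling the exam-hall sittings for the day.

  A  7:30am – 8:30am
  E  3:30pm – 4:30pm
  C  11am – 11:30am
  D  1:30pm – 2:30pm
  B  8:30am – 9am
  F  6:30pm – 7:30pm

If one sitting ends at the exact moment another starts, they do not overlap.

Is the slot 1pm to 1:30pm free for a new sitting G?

A: ends 8:30am at or before G starts 1pm → clear.
B: ends 9am at or before G starts 1pm → clear.
C: ends 11:30am at or before G starts 1pm → clear.
D: starts 1:30pm at or after G ends 1:30pm → clear.
E: starts 3:30pm at or after G ends 1:30pm → clear.
F: starts 6:30pm at or after G ends 1:30pm → clear.

Yes — the slot is free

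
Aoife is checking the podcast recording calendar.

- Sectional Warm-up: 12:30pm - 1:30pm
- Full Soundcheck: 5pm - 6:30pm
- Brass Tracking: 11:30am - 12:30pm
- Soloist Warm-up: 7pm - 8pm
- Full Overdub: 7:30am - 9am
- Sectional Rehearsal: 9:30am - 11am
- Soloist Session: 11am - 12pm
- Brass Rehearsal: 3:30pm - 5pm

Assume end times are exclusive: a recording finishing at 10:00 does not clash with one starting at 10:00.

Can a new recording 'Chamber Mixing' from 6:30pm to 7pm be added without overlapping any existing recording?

Full Overdub: ends 9am at or before Chamber Mixing starts 6:30pm → clear.
Sectional Rehearsal: ends 11am at or before Chamber Mixing starts 6:30pm → clear.
Soloist Session: ends 12pm at or before Chamber Mixing starts 6:30pm → clear.
Brass Tracking: ends 12:30pm at or before Chamber Mixing starts 6:30pm → clear.
Sectional Warm-up: ends 1:30pm at or before Chamber Mixing starts 6:30pm → clear.
Brass Rehearsal: ends 5pm at or before Chamber Mixing starts 6:30pm → clear.
Full Soundcheck: ends 6:30pm at or before Chamber Mixing starts 6:30pm → clear.
Soloist Warm-up: starts 7pm at or after Chamber Mixing ends 7pm → clear.

Yes — the slot is free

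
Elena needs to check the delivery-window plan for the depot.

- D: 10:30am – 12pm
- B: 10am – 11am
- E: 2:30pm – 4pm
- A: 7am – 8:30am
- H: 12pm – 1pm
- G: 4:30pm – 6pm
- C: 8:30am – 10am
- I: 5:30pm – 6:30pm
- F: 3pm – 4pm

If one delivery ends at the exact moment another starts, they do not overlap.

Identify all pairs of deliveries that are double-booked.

Sorted by start: A, C, B, D, H, E, F, G, I.
C starts exactly when A ends (back-to-back, no overlap) — done with A.
B starts exactly when C ends (back-to-back, no overlap) — done with C.
D starts before B ends → B and D overlap.
H starts after B ends — done with B.
H starts exactly when D ends (back-to-back, no overlap) — done with D.
E starts after H ends — done with H.
F starts before E ends → E and F overlap.
G starts after E ends — done with E.
G starts after F ends — done with F.
I starts before G ends → G and I overlap.

B & D, E & F, G & I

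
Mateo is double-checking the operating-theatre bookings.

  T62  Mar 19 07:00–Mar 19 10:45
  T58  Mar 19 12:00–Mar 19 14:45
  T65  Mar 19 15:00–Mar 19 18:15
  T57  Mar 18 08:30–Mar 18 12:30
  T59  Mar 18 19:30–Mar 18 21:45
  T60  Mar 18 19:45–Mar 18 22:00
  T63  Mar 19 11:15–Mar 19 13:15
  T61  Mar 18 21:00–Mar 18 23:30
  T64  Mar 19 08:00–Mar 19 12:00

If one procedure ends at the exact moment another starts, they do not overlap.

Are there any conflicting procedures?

Yes

Sorted by start: T57, T59, T60, T61, T62, T64, T63, T58, T65.
T59 starts after T57 ends, so T57 has no further overlaps.
T60 starts before T59 ends → T59 and T60 overlap.
That's a conflict, so the schedule is not conflict-free.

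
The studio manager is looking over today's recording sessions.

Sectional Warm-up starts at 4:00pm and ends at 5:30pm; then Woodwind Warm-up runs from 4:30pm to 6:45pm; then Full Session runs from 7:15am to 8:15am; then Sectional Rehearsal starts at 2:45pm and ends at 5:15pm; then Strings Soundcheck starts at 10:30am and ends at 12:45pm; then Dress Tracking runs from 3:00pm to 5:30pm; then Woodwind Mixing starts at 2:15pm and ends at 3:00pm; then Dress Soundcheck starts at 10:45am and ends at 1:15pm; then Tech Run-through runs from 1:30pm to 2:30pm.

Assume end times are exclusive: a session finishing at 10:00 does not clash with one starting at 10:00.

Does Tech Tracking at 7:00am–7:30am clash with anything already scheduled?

Yes — it overlaps Full Session

Full Session: starts 7:15am before Tech Tracking ends 7:30am, and ends 8:15am after Tech Tracking starts 7:00am → overlap.
Strings Soundcheck: starts 10:30am at or after Tech Tracking ends 7:30am → clear.
Dress Soundcheck: starts 10:45am at or after Tech Tracking ends 7:30am → clear.
Tech Run-through: starts 1:30pm at or after Tech Tracking ends 7:30am → clear.
Woodwind Mixing: starts 2:15pm at or after Tech Tracking ends 7:30am → clear.
Sectional Rehearsal: starts 2:45pm at or after Tech Tracking ends 7:30am → clear.
Dress Tracking: starts 3:00pm at or after Tech Tracking ends 7:30am → clear.
Sectional Warm-up: starts 4:00pm at or after Tech Tracking ends 7:30am → clear.
Woodwind Warm-up: starts 4:30pm at or after Tech Tracking ends 7:30am → clear.
Tech Tracking overlaps Full Session.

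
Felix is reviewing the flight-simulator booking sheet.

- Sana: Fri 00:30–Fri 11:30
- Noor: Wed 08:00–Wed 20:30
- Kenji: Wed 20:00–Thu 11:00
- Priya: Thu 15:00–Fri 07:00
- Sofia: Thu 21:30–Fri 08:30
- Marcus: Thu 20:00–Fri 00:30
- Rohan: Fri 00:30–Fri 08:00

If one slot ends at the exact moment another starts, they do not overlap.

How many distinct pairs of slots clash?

Sorted by start: Noor, Kenji, Priya, Marcus, Sofia, Sana, Rohan.
Kenji starts before Noor ends → Noor and Kenji overlap.
Priya starts after Noor ends, so Noor has no further overlaps.
Priya starts after Kenji ends, so Kenji has no further overlaps.
Marcus starts before Priya ends → Priya and Marcus overlap.
Sofia starts before Priya ends → Priya and Sofia overlap.
Sana starts before Priya ends → Priya and Sana overlap.
Rohan starts before Priya ends → Priya and Rohan overlap.
Sofia starts before Marcus ends → Marcus and Sofia overlap.
Sana starts exactly when Marcus ends (back-to-back, no overlap), so Marcus has no further overlaps.
Sana starts before Sofia ends → Sofia and Sana overlap.
Rohan starts before Sofia ends → Sofia and Rohan overlap.
Rohan starts before Sana ends → Sana and Rohan overlap.
Overlapping pairs: Kenji & Noor, Marcus & Priya, Marcus & Sofia, Priya & Rohan, Priya & Sana, Priya & Sofia, Rohan & Sana, Rohan & Sofia, Sana & Sofia — 9 in total.

9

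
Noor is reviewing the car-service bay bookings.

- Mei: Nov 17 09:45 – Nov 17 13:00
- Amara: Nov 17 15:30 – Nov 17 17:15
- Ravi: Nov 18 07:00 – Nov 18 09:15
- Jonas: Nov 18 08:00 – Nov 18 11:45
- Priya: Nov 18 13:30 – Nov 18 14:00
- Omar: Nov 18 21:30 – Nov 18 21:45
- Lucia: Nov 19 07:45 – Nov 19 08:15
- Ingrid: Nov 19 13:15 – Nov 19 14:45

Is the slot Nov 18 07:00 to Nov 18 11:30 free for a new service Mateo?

Mei: ends Nov 17 13:00 at or before Mateo starts Nov 18 07:00 → clear.
Amara: ends Nov 17 17:15 at or before Mateo starts Nov 18 07:00 → clear.
Ravi: starts Nov 18 07:00 before Mateo ends Nov 18 11:30, and ends Nov 18 09:15 after Mateo starts Nov 18 07:00 → overlap.
Jonas: starts Nov 18 08:00 before Mateo ends Nov 18 11:30, and ends Nov 18 11:45 after Mateo starts Nov 18 07:00 → overlap.
Priya: starts Nov 18 13:30 at or after Mateo ends Nov 18 11:30 → clear.
Omar: starts Nov 18 21:30 at or after Mateo ends Nov 18 11:30 → clear.
Lucia: starts Nov 19 07:45 at or after Mateo ends Nov 18 11:30 → clear.
Ingrid: starts Nov 19 13:15 at or after Mateo ends Nov 18 11:30 → clear.
Mateo overlaps Ravi, Jonas.

No — it overlaps Jonas, Ravi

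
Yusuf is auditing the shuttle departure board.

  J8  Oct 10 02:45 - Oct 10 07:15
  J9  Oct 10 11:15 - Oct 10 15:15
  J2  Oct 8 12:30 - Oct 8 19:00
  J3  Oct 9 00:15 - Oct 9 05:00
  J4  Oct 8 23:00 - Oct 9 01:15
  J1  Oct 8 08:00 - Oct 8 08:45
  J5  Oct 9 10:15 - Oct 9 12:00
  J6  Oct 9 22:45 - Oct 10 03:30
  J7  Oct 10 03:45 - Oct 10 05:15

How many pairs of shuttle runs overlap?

3

Sorted by start: J1, J2, J4, J3, J5, J6, J8, J7, J9.
J2 starts after J1 ends — done with J1.
J4 starts after J2 ends — done with J2.
J3 starts before J4 ends → J4 and J3 overlap.
J5 starts after J4 ends — done with J4.
J5 starts after J3 ends — done with J3.
J6 starts after J5 ends — done with J5.
J8 starts before J6 ends → J6 and J8 overlap.
J7 starts after J6 ends — done with J6.
J7 starts before J8 ends → J8 and J7 overlap.
J9 starts after J8 ends.
J9 starts after J7 ends.
Overlapping pairs: J3 & J4, J6 & J8, J7 & J8 — 3 in total.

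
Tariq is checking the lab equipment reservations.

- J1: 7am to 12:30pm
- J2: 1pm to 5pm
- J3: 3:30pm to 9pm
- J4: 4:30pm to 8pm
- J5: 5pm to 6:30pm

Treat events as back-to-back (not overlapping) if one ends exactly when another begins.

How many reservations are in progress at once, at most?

3

Sort all start/end points and keep a running count:
7am start J1 → 1
12:30pm end J1 → 0
1pm start J2 → 1
3:30pm start J3 → 2
4:30pm start J4 → 3
5pm end J2 → 2
5pm start J5 → 3
6:30pm end J5 → 2
8pm end J4 → 1
9pm end J3 → 0
Peak is 3, at 4:30pm (J2, J3, J4).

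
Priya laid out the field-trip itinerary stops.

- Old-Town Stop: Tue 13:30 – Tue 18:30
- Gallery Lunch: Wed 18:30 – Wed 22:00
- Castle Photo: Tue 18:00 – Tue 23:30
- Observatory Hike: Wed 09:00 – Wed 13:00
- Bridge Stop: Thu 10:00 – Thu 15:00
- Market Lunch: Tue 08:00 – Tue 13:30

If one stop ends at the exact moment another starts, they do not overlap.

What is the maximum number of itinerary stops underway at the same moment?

2

Sort all start/end points and keep a running count:
Tue 08:00 start Market Lunch → 1
Tue 13:30 end Market Lunch → 0
Tue 13:30 start Old-Town Stop → 1
Tue 18:00 start Castle Photo → 2
Tue 18:30 end Old-Town Stop → 1
Tue 23:30 end Castle Photo → 0
Wed 09:00 start Observatory Hike → 1
Wed 13:00 end Observatory Hike → 0
Wed 18:30 start Gallery Lunch → 1
Wed 22:00 end Gallery Lunch → 0
Thu 10:00 start Bridge Stop → 1
Thu 15:00 end Bridge Stop → 0
Peak is 2, at Tue 18:00 (Castle Photo, Old-Town Stop).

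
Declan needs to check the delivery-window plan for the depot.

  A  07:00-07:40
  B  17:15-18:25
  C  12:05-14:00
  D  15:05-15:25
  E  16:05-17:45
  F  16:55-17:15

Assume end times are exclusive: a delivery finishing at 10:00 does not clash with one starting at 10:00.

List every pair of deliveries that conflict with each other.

Sorted by start: A, C, D, E, F, B.
C starts after A ends; A is clear from here.
D starts after C ends; C is clear from here.
E starts after D ends; D is clear from here.
F starts before E ends → E and F overlap.
B starts before E ends → E and B overlap.
B starts exactly when F ends (back-to-back, no overlap).

B & E, E & F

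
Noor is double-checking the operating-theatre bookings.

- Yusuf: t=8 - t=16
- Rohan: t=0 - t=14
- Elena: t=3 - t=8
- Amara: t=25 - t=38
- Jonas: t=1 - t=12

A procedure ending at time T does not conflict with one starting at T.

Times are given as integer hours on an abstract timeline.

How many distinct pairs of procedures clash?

Two intervals overlap when each starts before the other ends.
Sorted by start: Rohan, Jonas, Elena, Yusuf, Amara.
Jonas starts before Rohan ends → Rohan and Jonas overlap.
Elena starts before Rohan ends → Rohan and Elena overlap.
Yusuf starts before Rohan ends → Rohan and Yusuf overlap.
Amara starts after Rohan ends.
Elena starts before Jonas ends → Jonas and Elena overlap.
Yusuf starts before Jonas ends → Jonas and Yusuf overlap.
Amara starts after Jonas ends.
Yusuf starts exactly when Elena ends (back-to-back, no overlap) — done with Elena.
Amara starts after Yusuf ends.
Overlapping pairs: Elena & Jonas, Elena & Rohan, Jonas & Rohan, Jonas & Yusuf, Rohan & Yusuf — 5 in total.

5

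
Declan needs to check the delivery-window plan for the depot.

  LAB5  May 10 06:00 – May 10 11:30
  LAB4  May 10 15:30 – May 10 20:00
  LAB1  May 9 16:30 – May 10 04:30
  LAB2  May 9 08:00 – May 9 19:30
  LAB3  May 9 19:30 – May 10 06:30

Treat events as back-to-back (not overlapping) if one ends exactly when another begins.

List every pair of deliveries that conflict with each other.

Sorted by start: LAB2, LAB1, LAB3, LAB5, LAB4.
LAB1 starts before LAB2 ends → LAB2 and LAB1 overlap.
LAB3 starts exactly when LAB2 ends (back-to-back, no overlap), so nothing later overlaps LAB2 either.
LAB3 starts before LAB1 ends → LAB1 and LAB3 overlap.
LAB5 starts after LAB1 ends, so nothing later overlaps LAB1 either.
LAB5 starts before LAB3 ends → LAB3 and LAB5 overlap.
LAB4 starts after LAB3 ends.
LAB4 starts after LAB5 ends.

LAB1 & LAB2, LAB1 & LAB3, LAB3 & LAB5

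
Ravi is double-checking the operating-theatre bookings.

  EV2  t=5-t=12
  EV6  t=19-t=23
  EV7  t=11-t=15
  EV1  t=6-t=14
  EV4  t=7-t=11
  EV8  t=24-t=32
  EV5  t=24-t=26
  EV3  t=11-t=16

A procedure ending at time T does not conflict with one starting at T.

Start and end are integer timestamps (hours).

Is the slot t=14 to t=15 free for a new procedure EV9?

EV2: ends t=12 at or before EV9 starts t=14 → clear.
EV1: ends t=14 at or before EV9 starts t=14 → clear.
EV4: ends t=11 at or before EV9 starts t=14 → clear.
EV3: starts t=11 before EV9 ends t=15, and ends t=16 after EV9 starts t=14 → overlap.
EV7: starts t=11 before EV9 ends t=15, and ends t=15 after EV9 starts t=14 → overlap.
EV6: starts t=19 at or after EV9 ends t=15 → clear.
EV5: starts t=24 at or after EV9 ends t=15 → clear.
EV8: starts t=24 at or after EV9 ends t=15 → clear.
EV9 overlaps EV3, EV7.

No — it overlaps EV3, EV7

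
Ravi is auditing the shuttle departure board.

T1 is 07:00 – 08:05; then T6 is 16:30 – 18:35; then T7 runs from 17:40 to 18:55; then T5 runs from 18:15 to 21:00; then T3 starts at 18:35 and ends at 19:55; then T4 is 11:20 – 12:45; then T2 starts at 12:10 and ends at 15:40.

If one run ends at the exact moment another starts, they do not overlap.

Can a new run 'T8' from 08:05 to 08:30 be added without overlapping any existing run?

T1: ends 08:05 at or before T8 starts 08:05 → clear.
T4: starts 11:20 at or after T8 ends 08:30 → clear.
T2: starts 12:10 at or after T8 ends 08:30 → clear.
T6: starts 16:30 at or after T8 ends 08:30 → clear.
T7: starts 17:40 at or after T8 ends 08:30 → clear.
T5: starts 18:15 at or after T8 ends 08:30 → clear.
T3: starts 18:35 at or after T8 ends 08:30 → clear.

Yes — the slot is free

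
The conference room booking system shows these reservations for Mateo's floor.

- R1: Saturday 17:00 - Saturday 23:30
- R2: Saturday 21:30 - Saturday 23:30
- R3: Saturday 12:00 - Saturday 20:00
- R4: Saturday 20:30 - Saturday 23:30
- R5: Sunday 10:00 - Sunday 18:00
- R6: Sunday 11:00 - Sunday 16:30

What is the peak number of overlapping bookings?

3

Walk through starts and ends in time order (an end at T is processed before a start at T):
Saturday 12:00 start R3 → 1
Saturday 17:00 start R1 → 2
Saturday 20:00 end R3 → 1
Saturday 20:30 start R4 → 2
Saturday 21:30 start R2 → 3
Saturday 23:30 end R1 → 2
Saturday 23:30 end R2 → 1
Saturday 23:30 end R4 → 0
Sunday 10:00 start R5 → 1
Sunday 11:00 start R6 → 2
Sunday 16:30 end R6 → 1
Sunday 18:00 end R5 → 0
Peak is 3, at Saturday 21:30 (R1, R2, R4).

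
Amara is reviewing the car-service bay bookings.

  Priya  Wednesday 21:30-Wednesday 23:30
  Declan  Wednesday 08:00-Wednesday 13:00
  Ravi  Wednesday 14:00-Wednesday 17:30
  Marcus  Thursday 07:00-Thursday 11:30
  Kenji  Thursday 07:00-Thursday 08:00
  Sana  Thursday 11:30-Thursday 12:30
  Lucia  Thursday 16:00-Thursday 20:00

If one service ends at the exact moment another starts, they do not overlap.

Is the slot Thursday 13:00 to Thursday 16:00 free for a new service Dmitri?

Yes — the slot is free

Declan: ends Wednesday 13:00 at or before Dmitri starts Thursday 13:00 → clear.
Ravi: ends Wednesday 17:30 at or before Dmitri starts Thursday 13:00 → clear.
Priya: ends Wednesday 23:30 at or before Dmitri starts Thursday 13:00 → clear.
Marcus: ends Thursday 11:30 at or before Dmitri starts Thursday 13:00 → clear.
Kenji: ends Thursday 08:00 at or before Dmitri starts Thursday 13:00 → clear.
Sana: ends Thursday 12:30 at or before Dmitri starts Thursday 13:00 → clear.
Lucia: starts Thursday 16:00 at or after Dmitri ends Thursday 16:00 → clear.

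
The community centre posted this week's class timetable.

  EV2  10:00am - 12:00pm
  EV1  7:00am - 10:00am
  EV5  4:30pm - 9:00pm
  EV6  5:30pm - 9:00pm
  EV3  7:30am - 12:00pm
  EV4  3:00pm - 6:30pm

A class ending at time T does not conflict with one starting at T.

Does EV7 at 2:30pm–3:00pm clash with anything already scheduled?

EV1: ends 10:00am at or before EV7 starts 2:30pm → clear.
EV3: ends 12:00pm at or before EV7 starts 2:30pm → clear.
EV2: ends 12:00pm at or before EV7 starts 2:30pm → clear.
EV4: starts 3:00pm at or after EV7 ends 3:00pm → clear.
EV5: starts 4:30pm at or after EV7 ends 3:00pm → clear.
EV6: starts 5:30pm at or after EV7 ends 3:00pm → clear.

No — it doesn't clash with anything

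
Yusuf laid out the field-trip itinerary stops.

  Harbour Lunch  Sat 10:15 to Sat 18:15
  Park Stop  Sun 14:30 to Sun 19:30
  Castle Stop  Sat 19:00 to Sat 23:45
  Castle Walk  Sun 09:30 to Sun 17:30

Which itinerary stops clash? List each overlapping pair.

Castle Walk & Park Stop

Sorted by start: Harbour Lunch, Castle Stop, Castle Walk, Park Stop.
Castle Stop starts after Harbour Lunch ends, so nothing later overlaps Harbour Lunch either.
Castle Walk starts after Castle Stop ends, so nothing later overlaps Castle Stop either.
Park Stop starts before Castle Walk ends → Castle Walk and Park Stop overlap.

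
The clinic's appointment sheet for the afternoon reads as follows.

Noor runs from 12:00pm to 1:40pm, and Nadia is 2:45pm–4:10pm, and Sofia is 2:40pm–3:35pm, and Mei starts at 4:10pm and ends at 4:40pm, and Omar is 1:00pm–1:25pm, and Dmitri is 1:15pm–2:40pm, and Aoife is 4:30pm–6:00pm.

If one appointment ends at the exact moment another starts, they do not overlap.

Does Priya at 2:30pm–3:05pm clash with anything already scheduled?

Yes — it overlaps Dmitri, Nadia, Sofia

Noor: ends 1:40pm at or before Priya starts 2:30pm → clear.
Omar: ends 1:25pm at or before Priya starts 2:30pm → clear.
Dmitri: starts 1:15pm before Priya ends 3:05pm, and ends 2:40pm after Priya starts 2:30pm → overlap.
Sofia: starts 2:40pm before Priya ends 3:05pm, and ends 3:35pm after Priya starts 2:30pm → overlap.
Nadia: starts 2:45pm before Priya ends 3:05pm, and ends 4:10pm after Priya starts 2:30pm → overlap.
Mei: starts 4:10pm at or after Priya ends 3:05pm → clear.
Aoife: starts 4:30pm at or after Priya ends 3:05pm → clear.
Priya overlaps Dmitri, Sofia, Nadia.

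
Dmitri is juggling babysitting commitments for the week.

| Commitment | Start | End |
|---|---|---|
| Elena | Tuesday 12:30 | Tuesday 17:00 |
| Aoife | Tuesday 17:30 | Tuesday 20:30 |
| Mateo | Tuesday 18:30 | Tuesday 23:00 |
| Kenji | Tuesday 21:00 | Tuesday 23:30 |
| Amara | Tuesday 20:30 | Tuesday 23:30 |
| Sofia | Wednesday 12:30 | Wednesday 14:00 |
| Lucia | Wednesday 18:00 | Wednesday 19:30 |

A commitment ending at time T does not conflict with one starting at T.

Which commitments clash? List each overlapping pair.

Amara & Kenji, Amara & Mateo, Aoife & Mateo, Kenji & Mateo

Check each pair: they overlap iff neither finishes before the other starts.
Sorted by start: Elena, Aoife, Mateo, Amara, Kenji, Sofia, Lucia.
Aoife starts after Elena ends — done with Elena.
Mateo starts before Aoife ends → Aoife and Mateo overlap.
Amara starts exactly when Aoife ends (back-to-back, no overlap) — done with Aoife.
Amara starts before Mateo ends → Mateo and Amara overlap.
Kenji starts before Mateo ends → Mateo and Kenji overlap.
Sofia starts after Mateo ends — done with Mateo.
Kenji starts before Amara ends → Amara and Kenji overlap.
Sofia starts after Amara ends — done with Amara.
Sofia starts after Kenji ends — done with Kenji.
Lucia starts after Sofia ends.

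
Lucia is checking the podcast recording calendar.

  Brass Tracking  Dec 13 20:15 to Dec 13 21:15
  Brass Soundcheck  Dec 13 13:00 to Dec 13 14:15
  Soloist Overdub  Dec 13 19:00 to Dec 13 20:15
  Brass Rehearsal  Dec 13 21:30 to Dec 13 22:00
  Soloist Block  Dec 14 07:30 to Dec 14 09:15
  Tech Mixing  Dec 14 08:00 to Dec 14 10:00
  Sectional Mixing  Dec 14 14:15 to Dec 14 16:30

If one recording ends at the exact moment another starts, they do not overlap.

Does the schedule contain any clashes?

Yes

Sorted by start: Brass Soundcheck, Soloist Overdub, Brass Tracking, Brass Rehearsal, Soloist Block, Tech Mixing, Sectional Mixing.
Soloist Overdub starts after Brass Soundcheck ends, so Brass Soundcheck has no further overlaps.
Brass Tracking starts exactly when Soloist Overdub ends (back-to-back, no overlap), so Soloist Overdub has no further overlaps.
Brass Rehearsal starts after Brass Tracking ends, so Brass Tracking has no further overlaps.
Soloist Block starts after Brass Rehearsal ends, so Brass Rehearsal has no further overlaps.
Tech Mixing starts before Soloist Block ends → Soloist Block and Tech Mixing overlap.
That's a conflict, so the schedule is not conflict-free.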